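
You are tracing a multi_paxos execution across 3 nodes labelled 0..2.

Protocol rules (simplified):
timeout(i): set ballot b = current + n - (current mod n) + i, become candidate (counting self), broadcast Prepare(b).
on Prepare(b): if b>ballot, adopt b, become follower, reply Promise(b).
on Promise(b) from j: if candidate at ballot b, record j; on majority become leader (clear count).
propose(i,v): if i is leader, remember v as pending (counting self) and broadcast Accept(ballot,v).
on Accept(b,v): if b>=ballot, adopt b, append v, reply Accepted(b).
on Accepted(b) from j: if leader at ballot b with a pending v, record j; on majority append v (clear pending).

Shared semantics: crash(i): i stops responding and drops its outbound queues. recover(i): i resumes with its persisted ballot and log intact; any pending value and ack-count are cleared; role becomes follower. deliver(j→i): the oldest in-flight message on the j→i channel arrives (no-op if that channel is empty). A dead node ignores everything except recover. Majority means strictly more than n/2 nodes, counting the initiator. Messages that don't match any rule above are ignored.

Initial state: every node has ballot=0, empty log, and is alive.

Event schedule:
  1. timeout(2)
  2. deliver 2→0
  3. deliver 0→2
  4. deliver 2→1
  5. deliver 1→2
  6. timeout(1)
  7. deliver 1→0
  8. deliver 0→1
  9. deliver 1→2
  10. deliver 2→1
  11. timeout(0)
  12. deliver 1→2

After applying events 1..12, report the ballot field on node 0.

9

after 1 — timeout(2): n2:cand/b5/[-]
after 2 — deliver 2→0: n0:foll/b5/[-]
after 3 — deliver 0→2: n2:lead/b5/[-]
after 4 — deliver 2→1: n1:foll/b5/[-]
after 5 — deliver 1→2: ·
after 6 — timeout(1): n1:cand/b7/[-]
after 7 — deliver 1→0: n0:foll/b7/[-]
after 8 — deliver 0→1: n1:lead/b7/[-]
after 9 — deliver 1→2: n2:foll/b7/[-]
after 10 — deliver 2→1: ·
after 11 — timeout(0): n0:cand/b9/[-]
after 12 — deliver 1→2: ·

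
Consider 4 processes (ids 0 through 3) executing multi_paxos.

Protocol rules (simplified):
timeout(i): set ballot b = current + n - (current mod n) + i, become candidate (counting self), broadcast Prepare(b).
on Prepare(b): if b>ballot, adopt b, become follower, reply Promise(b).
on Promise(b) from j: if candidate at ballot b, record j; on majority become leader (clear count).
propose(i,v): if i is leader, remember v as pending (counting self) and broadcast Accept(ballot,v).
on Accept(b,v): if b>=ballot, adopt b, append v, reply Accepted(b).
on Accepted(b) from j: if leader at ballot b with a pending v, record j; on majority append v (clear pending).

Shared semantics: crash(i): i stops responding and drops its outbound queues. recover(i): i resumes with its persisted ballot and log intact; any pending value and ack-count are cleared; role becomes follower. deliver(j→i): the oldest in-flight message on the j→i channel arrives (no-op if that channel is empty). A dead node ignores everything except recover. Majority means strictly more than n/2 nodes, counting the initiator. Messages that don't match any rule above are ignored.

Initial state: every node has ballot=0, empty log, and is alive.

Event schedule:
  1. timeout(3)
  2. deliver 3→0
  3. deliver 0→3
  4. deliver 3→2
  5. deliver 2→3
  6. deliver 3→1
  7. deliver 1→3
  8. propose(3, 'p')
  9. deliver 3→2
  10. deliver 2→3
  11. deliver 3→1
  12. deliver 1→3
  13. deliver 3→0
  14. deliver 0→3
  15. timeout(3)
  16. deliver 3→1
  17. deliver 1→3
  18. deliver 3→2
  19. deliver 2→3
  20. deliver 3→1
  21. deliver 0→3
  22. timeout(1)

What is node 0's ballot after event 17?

7

e1 timeout(3): 3[cand,b=7,-]
e2 deliver 3→0: 0[foll,b=7,-]
e3 deliver 0→3: ·
e4 deliver 3→2: 2[foll,b=7,-]
e5 deliver 2→3: 3[lead,b=7,-]
e6 deliver 3→1: 1[foll,b=7,-]
e7 deliver 1→3: ·
e8 propose(3,'p'): ·
e9 deliver 3→2: 2[foll,b=7,p]
e10 deliver 2→3: ·
e11 deliver 3→1: 1[foll,b=7,p]
e12 deliver 1→3: 3[lead,b=7,p]
e13 deliver 3→0: 0[foll,b=7,p]
e14 deliver 0→3: ·
e15 timeout(3): 3[cand,b=11,p]
e16 deliver 3→1: 1[foll,b=11,p]
e17 deliver 1→3: ·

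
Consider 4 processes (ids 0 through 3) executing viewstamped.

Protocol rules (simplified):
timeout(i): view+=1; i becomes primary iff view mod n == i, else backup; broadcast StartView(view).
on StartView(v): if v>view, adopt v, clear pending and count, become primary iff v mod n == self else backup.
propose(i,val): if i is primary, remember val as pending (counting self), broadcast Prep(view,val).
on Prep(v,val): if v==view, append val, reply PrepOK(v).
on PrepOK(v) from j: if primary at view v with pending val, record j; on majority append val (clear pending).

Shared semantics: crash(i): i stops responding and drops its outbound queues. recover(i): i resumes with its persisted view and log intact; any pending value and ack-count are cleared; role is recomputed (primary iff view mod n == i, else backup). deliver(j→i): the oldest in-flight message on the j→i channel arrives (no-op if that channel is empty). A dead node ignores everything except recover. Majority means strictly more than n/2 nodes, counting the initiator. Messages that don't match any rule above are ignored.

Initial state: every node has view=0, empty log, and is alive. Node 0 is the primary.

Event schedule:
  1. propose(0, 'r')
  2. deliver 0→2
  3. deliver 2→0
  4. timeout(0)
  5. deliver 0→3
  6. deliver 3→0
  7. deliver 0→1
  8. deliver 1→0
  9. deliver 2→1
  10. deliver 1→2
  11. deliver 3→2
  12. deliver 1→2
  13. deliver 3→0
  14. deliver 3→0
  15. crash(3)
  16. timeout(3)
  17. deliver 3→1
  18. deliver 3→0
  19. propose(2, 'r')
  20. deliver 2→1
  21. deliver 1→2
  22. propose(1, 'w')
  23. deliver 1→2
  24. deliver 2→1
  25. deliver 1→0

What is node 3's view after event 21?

after 1 — propose(0,'r'): ·
after 2 — deliver 0→2: n2:back/v0/[r]
after 3 — deliver 2→0: ·
after 4 — timeout(0): n0:back/v1/[-]
after 5 — deliver 0→3: n3:back/v0/[r]
after 6 — deliver 3→0: ·
after 7 — deliver 0→1: n1:back/v0/[r]
after 8 — deliver 1→0: ·
after 9 — deliver 2→1: ·
after 10 — deliver 1→2: ·
after 11 — deliver 3→2: ·
after 12 — deliver 1→2: ·
after 13 — deliver 3→0: ·
after 14 — deliver 3→0: ·
after 15 — crash(3): n3:✗back/v0/[r]
after 16 — timeout(3): ·
after 17 — deliver 3→1: ·
after 18 — deliver 3→0: ·
after 19 — propose(2,'r'): ·
after 20 — deliver 2→1: ·
after 21 — deliver 1→2: ·

0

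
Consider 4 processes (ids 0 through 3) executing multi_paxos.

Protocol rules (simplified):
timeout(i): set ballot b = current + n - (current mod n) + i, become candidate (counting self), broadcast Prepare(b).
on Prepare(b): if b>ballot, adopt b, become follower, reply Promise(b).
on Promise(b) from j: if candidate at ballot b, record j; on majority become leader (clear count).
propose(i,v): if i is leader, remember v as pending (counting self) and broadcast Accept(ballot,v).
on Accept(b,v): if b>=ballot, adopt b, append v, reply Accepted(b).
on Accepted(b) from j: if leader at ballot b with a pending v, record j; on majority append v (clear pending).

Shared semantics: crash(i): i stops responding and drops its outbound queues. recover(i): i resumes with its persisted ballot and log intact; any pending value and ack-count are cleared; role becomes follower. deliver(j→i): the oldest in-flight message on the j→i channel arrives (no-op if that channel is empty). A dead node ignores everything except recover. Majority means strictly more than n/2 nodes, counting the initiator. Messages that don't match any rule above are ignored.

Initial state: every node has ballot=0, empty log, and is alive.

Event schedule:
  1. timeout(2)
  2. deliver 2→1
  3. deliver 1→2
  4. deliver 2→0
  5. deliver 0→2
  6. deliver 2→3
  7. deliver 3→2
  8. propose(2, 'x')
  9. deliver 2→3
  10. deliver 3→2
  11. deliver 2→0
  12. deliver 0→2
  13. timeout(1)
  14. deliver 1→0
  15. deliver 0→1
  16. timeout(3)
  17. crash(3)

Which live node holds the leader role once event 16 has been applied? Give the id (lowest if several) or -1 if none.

2

1. timeout(2):  <2:cand b6 ->
2. deliver 2→1:  <1:foll b6 ->
3. deliver 1→2:  nop
4. deliver 2→0:  <0:foll b6 ->
5. deliver 0→2:  <2:lead b6 ->
6. deliver 2→3:  <3:foll b6 ->
7. deliver 3→2:  nop
8. propose(2,'x'):  nop
9. deliver 2→3:  <3:foll b6 x>
10. deliver 3→2:  nop
11. deliver 2→0:  <0:foll b6 x>
12. deliver 0→2:  <2:lead b6 x>
13. timeout(1):  <1:cand b9 ->
14. deliver 1→0:  <0:foll b9 x>
15. deliver 0→1:  nop
16. timeout(3):  <3:cand b11 x>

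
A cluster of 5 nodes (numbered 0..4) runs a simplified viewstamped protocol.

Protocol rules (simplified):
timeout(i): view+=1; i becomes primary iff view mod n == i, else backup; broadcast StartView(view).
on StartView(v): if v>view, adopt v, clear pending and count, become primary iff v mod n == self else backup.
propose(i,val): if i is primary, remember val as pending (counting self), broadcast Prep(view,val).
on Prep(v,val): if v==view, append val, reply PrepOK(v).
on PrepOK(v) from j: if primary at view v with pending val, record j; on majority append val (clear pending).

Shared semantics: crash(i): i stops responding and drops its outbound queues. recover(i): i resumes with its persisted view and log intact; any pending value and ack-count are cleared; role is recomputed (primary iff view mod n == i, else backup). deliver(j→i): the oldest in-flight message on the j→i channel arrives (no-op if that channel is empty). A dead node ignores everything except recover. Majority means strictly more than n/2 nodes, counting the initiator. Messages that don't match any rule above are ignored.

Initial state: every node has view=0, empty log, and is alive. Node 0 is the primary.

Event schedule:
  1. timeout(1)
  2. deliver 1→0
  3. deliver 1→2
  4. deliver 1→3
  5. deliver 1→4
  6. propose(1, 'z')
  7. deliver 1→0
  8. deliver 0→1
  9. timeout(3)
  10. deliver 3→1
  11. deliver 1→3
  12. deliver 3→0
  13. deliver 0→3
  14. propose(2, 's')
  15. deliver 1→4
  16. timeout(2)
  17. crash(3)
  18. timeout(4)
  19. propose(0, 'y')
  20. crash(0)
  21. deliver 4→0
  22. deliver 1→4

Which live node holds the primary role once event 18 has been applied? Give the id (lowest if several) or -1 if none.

2

1. timeout(1):  <1:prim v1 ->
2. deliver 1→0:  <0:back v1 ->
3. deliver 1→2:  <2:back v1 ->
4. deliver 1→3:  <3:back v1 ->
5. deliver 1→4:  <4:back v1 ->
6. propose(1,'z'):  nop
7. deliver 1→0:  <0:back v1 z>
8. deliver 0→1:  nop
9. timeout(3):  <3:back v2 ->
10. deliver 3→1:  <1:back v2 ->
11. deliver 1→3:  nop
12. deliver 3→0:  <0:back v2 z>
13. deliver 0→3:  nop
14. propose(2,'s'):  nop
15. deliver 1→4:  <4:back v1 z>
16. timeout(2):  <2:prim v2 ->
17. crash(3):  <3:✗back v2 ->
18. timeout(4):  <4:back v2 z>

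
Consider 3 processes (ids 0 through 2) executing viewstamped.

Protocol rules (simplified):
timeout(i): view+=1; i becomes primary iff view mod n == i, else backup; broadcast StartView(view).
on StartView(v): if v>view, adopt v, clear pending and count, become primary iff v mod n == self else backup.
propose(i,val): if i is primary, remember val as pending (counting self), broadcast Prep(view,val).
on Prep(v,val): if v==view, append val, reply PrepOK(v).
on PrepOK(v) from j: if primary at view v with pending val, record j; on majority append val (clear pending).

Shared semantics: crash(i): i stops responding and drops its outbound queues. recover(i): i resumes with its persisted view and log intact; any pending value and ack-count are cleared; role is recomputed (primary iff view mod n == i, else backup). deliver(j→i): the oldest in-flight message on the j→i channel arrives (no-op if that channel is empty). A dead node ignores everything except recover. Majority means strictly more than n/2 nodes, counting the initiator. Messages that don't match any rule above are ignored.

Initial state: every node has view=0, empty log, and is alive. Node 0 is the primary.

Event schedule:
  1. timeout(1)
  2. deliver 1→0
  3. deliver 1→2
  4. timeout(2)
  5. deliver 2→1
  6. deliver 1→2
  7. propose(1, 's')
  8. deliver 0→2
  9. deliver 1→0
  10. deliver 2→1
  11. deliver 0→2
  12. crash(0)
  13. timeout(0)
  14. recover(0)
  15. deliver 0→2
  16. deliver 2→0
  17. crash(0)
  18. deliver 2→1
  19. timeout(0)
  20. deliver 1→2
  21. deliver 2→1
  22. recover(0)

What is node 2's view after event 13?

step 1 timeout(1): 1={prim,v=1,log=-}
step 2 deliver 1→0: 0={back,v=1,log=-}
step 3 deliver 1→2: 2={back,v=1,log=-}
step 4 timeout(2): 2={prim,v=2,log=-}
step 5 deliver 2→1: 1={back,v=2,log=-}
step 6 deliver 1→2: —
step 7 propose(1,'s'): —
step 8 deliver 0→2: —
step 9 deliver 1→0: —
step 10 deliver 2→1: —
step 11 deliver 0→2: —
step 12 crash(0): 0={✗back,v=1,log=-}
step 13 timeout(0): —

2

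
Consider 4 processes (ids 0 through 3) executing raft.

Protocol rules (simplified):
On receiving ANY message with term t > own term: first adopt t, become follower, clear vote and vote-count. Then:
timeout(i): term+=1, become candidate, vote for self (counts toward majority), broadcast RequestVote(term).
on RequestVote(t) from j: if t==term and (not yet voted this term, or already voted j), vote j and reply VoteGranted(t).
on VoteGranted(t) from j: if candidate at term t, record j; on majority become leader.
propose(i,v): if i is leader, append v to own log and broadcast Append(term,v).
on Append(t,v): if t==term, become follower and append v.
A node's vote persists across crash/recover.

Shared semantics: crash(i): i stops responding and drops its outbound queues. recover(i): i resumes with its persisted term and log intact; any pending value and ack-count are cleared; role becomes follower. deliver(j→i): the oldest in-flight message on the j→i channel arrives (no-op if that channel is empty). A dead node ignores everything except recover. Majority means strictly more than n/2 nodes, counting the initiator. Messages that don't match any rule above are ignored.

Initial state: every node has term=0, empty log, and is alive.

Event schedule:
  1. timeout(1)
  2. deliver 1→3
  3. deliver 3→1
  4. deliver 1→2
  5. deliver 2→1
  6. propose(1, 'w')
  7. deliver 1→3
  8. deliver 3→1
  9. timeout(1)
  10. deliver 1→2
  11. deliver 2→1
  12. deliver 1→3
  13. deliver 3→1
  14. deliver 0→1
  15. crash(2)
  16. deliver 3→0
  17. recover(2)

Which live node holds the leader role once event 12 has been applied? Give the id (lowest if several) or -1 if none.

after 1 — timeout(1): n1:cand/t1/[-]
after 2 — deliver 1→3: n3:foll/t1/[-]
after 3 — deliver 3→1: ·
after 4 — deliver 1→2: n2:foll/t1/[-]
after 5 — deliver 2→1: n1:lead/t1/[-]
after 6 — propose(1,'w'): n1:lead/t1/[w]
after 7 — deliver 1→3: n3:foll/t1/[w]
after 8 — deliver 3→1: ·
after 9 — timeout(1): n1:cand/t2/[w]
after 10 — deliver 1→2: n2:foll/t1/[w]
after 11 — deliver 2→1: ·
after 12 — deliver 1→3: n3:foll/t2/[w]

-1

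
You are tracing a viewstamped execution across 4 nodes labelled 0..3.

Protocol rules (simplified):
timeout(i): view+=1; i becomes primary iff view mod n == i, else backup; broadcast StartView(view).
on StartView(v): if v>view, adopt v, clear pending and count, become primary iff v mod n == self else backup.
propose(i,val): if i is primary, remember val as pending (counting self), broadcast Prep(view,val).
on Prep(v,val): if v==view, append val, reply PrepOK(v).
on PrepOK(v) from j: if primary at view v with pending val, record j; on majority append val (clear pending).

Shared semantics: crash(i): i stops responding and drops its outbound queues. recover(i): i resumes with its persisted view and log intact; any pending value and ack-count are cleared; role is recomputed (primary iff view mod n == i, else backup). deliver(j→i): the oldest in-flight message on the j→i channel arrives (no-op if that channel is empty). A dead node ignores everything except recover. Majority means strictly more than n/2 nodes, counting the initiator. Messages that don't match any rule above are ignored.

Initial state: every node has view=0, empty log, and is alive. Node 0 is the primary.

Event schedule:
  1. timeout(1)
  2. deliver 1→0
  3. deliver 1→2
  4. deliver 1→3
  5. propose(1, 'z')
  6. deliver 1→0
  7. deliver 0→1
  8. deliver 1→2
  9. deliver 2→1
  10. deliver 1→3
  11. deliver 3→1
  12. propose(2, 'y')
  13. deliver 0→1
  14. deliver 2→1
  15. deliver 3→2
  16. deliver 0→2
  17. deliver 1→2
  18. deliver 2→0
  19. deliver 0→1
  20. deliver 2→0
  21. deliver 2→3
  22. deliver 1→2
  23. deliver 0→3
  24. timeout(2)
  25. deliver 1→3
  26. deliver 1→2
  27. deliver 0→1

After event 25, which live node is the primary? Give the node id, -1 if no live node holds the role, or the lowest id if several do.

e1 timeout(1): 1[prim,v=1,-]
e2 deliver 1→0: 0[back,v=1,-]
e3 deliver 1→2: 2[back,v=1,-]
e4 deliver 1→3: 3[back,v=1,-]
e5 propose(1,'z'): ·
e6 deliver 1→0: 0[back,v=1,z]
e7 deliver 0→1: ·
e8 deliver 1→2: 2[back,v=1,z]
e9 deliver 2→1: 1[prim,v=1,z]
e10 deliver 1→3: 3[back,v=1,z]
e11 deliver 3→1: ·
e12 propose(2,'y'): ·
e13 deliver 0→1: ·
e14 deliver 2→1: ·
e15 deliver 3→2: ·
e16 deliver 0→2: ·
e17 deliver 1→2: ·
e18 deliver 2→0: ·
e19 deliver 0→1: ·
e20 deliver 2→0: ·
e21 deliver 2→3: ·
e22 deliver 1→2: ·
e23 deliver 0→3: ·
e24 timeout(2): 2[prim,v=2,z]
e25 deliver 1→3: ·

1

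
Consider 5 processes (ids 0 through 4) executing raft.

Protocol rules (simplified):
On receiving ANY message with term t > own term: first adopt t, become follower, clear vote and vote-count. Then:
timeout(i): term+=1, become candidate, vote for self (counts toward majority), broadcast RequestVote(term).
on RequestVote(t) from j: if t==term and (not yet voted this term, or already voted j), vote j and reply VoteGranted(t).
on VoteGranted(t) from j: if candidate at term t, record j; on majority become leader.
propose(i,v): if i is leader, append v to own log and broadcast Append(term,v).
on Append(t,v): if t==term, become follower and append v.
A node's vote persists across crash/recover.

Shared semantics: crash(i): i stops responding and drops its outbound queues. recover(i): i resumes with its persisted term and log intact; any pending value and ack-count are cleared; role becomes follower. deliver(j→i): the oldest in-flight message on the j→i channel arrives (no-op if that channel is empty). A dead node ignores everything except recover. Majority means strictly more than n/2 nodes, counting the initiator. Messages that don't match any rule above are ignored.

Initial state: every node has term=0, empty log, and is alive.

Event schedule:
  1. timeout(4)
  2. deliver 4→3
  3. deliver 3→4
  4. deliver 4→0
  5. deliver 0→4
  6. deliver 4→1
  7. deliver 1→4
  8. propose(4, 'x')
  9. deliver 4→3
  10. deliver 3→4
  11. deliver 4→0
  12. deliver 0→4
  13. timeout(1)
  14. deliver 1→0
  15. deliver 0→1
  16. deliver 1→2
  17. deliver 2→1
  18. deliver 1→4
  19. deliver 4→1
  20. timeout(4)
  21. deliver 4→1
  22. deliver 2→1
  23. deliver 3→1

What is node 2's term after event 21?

[1] timeout(4) → N4(cand t1 [-])
[2] deliver 4→3 → N3(foll t1 [-])
[3] deliver 3→4 → ∅
[4] deliver 4→0 → N0(foll t1 [-])
[5] deliver 0→4 → N4(lead t1 [-])
[6] deliver 4→1 → N1(foll t1 [-])
[7] deliver 1→4 → ∅
[8] propose(4,'x') → N4(lead t1 [x])
[9] deliver 4→3 → N3(foll t1 [x])
[10] deliver 3→4 → ∅
[11] deliver 4→0 → N0(foll t1 [x])
[12] deliver 0→4 → ∅
[13] timeout(1) → N1(cand t2 [-])
[14] deliver 1→0 → N0(foll t2 [x])
[15] deliver 0→1 → ∅
[16] deliver 1→2 → N2(foll t2 [-])
[17] deliver 2→1 → N1(lead t2 [-])
[18] deliver 1→4 → N4(foll t2 [x])
[19] deliver 4→1 → ∅
[20] timeout(4) → N4(cand t3 [x])
[21] deliver 4→1 → ∅

2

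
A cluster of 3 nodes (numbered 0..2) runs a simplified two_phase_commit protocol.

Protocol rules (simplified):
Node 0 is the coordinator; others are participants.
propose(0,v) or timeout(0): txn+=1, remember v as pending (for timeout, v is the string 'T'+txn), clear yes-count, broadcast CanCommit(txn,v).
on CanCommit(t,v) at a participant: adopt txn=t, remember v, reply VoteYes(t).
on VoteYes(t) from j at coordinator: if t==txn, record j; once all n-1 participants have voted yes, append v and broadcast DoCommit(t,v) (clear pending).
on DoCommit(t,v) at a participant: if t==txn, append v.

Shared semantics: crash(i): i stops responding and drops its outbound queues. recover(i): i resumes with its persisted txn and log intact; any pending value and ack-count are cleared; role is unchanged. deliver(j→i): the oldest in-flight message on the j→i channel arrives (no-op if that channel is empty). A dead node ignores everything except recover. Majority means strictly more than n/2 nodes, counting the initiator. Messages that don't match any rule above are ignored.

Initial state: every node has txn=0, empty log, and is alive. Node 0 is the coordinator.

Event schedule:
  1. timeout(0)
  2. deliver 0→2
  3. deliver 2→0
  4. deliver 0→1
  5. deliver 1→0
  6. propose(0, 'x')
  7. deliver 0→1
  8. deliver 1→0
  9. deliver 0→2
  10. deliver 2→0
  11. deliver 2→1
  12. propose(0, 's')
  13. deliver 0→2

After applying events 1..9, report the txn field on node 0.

step 1 timeout(0): 0={coor,t=1,log=-}
step 2 deliver 0→2: 2={part,t=1,log=-}
step 3 deliver 2→0: —
step 4 deliver 0→1: 1={part,t=1,log=-}
step 5 deliver 1→0: 0={coor,t=1,log=T1}
step 6 propose(0,'x'): 0={coor,t=2,log=T1}
step 7 deliver 0→1: 1={part,t=1,log=T1}
step 8 deliver 1→0: —
step 9 deliver 0→2: 2={part,t=1,log=T1}

2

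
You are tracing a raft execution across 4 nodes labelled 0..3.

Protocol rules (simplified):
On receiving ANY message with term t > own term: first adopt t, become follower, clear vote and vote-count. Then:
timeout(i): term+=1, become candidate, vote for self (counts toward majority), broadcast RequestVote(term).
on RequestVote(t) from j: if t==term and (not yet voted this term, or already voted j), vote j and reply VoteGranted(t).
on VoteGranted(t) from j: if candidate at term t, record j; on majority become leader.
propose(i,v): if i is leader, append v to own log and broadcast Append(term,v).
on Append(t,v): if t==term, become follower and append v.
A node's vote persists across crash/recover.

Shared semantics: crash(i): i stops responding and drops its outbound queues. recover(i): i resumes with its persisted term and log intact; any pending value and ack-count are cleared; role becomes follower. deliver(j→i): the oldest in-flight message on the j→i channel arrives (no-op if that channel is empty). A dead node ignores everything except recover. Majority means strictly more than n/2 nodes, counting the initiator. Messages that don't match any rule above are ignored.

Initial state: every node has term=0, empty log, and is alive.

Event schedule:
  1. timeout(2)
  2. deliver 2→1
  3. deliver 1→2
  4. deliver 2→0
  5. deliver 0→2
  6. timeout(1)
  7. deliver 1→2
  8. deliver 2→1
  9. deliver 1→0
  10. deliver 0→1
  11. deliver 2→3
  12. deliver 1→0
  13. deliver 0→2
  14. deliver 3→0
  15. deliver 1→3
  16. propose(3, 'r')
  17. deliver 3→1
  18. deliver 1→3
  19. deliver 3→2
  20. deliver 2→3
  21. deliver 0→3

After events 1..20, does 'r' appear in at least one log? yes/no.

1. timeout(2):  <2:cand t1 ->
2. deliver 2→1:  <1:foll t1 ->
3. deliver 1→2:  nop
4. deliver 2→0:  <0:foll t1 ->
5. deliver 0→2:  <2:lead t1 ->
6. timeout(1):  <1:cand t2 ->
7. deliver 1→2:  <2:foll t2 ->
8. deliver 2→1:  nop
9. deliver 1→0:  <0:foll t2 ->
10. deliver 0→1:  <1:lead t2 ->
11. deliver 2→3:  <3:foll t1 ->
12. deliver 1→0:  nop
13. deliver 0→2:  nop
14. deliver 3→0:  nop
15. deliver 1→3:  <3:foll t2 ->
16. propose(3,'r'):  nop
17. deliver 3→1:  nop
18. deliver 1→3:  nop
19. deliver 3→2:  nop
20. deliver 2→3:  nop

no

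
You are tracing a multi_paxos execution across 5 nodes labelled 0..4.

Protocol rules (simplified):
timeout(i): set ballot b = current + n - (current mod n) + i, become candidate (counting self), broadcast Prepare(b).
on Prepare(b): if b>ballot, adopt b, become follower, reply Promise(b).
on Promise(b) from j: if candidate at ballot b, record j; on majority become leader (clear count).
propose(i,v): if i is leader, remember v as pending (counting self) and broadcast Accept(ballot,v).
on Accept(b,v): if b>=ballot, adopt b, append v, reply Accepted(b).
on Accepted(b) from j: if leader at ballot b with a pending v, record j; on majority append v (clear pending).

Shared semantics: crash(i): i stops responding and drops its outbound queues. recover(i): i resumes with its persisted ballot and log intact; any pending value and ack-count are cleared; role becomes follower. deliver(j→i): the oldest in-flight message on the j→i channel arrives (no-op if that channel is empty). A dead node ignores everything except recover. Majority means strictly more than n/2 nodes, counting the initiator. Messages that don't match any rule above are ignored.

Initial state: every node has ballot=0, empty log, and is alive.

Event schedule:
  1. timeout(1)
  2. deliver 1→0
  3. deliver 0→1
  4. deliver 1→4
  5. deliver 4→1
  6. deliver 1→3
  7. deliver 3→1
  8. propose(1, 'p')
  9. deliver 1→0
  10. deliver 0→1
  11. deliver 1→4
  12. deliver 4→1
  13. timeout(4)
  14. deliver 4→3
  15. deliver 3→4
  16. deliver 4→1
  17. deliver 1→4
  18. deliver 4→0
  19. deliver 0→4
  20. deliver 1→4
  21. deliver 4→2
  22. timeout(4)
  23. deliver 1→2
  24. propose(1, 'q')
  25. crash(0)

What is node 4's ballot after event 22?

[1] timeout(1) → N1(cand b6 [-])
[2] deliver 1→0 → N0(foll b6 [-])
[3] deliver 0→1 → ∅
[4] deliver 1→4 → N4(foll b6 [-])
[5] deliver 4→1 → N1(lead b6 [-])
[6] deliver 1→3 → N3(foll b6 [-])
[7] deliver 3→1 → ∅
[8] propose(1,'p') → ∅
[9] deliver 1→0 → N0(foll b6 [p])
[10] deliver 0→1 → ∅
[11] deliver 1→4 → N4(foll b6 [p])
[12] deliver 4→1 → N1(lead b6 [p])
[13] timeout(4) → N4(cand b14 [p])
[14] deliver 4→3 → N3(foll b14 [-])
[15] deliver 3→4 → ∅
[16] deliver 4→1 → N1(foll b14 [p])
[17] deliver 1→4 → N4(lead b14 [p])
[18] deliver 4→0 → N0(foll b14 [p])
[19] deliver 0→4 → ∅
[20] deliver 1→4 → ∅
[21] deliver 4→2 → N2(foll b14 [-])
[22] timeout(4) → N4(cand b19 [p])

19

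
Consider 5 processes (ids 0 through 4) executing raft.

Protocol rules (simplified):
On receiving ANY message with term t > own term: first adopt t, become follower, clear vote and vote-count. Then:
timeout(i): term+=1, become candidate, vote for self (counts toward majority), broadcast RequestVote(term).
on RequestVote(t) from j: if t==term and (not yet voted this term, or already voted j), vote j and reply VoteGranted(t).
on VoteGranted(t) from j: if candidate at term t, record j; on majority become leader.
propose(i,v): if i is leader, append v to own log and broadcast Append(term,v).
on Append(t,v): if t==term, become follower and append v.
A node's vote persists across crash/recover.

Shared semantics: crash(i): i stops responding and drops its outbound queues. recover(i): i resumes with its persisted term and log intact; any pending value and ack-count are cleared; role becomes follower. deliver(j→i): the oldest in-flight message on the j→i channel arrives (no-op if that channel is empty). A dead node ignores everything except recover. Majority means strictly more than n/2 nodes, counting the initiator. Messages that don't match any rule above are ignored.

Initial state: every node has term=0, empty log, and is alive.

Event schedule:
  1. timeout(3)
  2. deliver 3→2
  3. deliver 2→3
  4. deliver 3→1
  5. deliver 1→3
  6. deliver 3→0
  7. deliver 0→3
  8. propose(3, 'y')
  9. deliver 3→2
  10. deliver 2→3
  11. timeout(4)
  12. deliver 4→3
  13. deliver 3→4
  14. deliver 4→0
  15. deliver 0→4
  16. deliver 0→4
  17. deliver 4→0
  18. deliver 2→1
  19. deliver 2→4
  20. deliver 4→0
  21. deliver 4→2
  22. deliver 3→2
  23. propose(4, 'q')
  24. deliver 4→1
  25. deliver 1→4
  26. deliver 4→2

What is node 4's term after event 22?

1

step 1 timeout(3): 3={cand,t=1,log=-}
step 2 deliver 3→2: 2={foll,t=1,log=-}
step 3 deliver 2→3: —
step 4 deliver 3→1: 1={foll,t=1,log=-}
step 5 deliver 1→3: 3={lead,t=1,log=-}
step 6 deliver 3→0: 0={foll,t=1,log=-}
step 7 deliver 0→3: —
step 8 propose(3,'y'): 3={lead,t=1,log=y}
step 9 deliver 3→2: 2={foll,t=1,log=y}
step 10 deliver 2→3: —
step 11 timeout(4): 4={cand,t=1,log=-}
step 12 deliver 4→3: —
step 13 deliver 3→4: —
step 14 deliver 4→0: —
step 15 deliver 0→4: —
step 16 deliver 0→4: —
step 17 deliver 4→0: —
step 18 deliver 2→1: —
step 19 deliver 2→4: —
step 20 deliver 4→0: —
step 21 deliver 4→2: —
step 22 deliver 3→2: —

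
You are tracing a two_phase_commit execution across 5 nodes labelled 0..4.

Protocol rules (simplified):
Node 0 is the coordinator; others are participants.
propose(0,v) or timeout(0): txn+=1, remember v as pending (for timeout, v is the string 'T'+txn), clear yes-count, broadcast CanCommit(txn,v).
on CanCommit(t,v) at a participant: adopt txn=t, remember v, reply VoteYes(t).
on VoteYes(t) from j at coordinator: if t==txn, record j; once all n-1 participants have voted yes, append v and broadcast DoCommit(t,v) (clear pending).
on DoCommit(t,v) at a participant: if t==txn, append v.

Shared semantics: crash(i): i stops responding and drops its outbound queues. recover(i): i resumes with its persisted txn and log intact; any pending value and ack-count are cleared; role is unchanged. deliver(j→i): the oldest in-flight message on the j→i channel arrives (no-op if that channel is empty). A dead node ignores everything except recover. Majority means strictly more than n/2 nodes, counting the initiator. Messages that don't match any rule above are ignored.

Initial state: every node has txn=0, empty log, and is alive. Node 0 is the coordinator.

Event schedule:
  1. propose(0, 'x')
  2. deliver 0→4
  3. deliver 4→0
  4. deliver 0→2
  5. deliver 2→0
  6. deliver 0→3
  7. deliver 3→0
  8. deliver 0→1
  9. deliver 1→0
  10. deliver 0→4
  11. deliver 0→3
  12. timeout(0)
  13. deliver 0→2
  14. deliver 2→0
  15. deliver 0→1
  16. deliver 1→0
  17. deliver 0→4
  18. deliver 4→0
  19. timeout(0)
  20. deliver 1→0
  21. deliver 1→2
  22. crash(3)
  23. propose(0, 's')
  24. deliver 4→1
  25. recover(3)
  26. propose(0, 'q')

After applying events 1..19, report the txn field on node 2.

e1 propose(0,'x'): 0[coor,t=1,-]
e2 deliver 0→4: 4[part,t=1,-]
e3 deliver 4→0: ·
e4 deliver 0→2: 2[part,t=1,-]
e5 deliver 2→0: ·
e6 deliver 0→3: 3[part,t=1,-]
e7 deliver 3→0: ·
e8 deliver 0→1: 1[part,t=1,-]
e9 deliver 1→0: 0[coor,t=1,x]
e10 deliver 0→4: 4[part,t=1,x]
e11 deliver 0→3: 3[part,t=1,x]
e12 timeout(0): 0[coor,t=2,x]
e13 deliver 0→2: 2[part,t=1,x]
e14 deliver 2→0: ·
e15 deliver 0→1: 1[part,t=1,x]
e16 deliver 1→0: ·
e17 deliver 0→4: 4[part,t=2,x]
e18 deliver 4→0: ·
e19 timeout(0): 0[coor,t=3,x]

1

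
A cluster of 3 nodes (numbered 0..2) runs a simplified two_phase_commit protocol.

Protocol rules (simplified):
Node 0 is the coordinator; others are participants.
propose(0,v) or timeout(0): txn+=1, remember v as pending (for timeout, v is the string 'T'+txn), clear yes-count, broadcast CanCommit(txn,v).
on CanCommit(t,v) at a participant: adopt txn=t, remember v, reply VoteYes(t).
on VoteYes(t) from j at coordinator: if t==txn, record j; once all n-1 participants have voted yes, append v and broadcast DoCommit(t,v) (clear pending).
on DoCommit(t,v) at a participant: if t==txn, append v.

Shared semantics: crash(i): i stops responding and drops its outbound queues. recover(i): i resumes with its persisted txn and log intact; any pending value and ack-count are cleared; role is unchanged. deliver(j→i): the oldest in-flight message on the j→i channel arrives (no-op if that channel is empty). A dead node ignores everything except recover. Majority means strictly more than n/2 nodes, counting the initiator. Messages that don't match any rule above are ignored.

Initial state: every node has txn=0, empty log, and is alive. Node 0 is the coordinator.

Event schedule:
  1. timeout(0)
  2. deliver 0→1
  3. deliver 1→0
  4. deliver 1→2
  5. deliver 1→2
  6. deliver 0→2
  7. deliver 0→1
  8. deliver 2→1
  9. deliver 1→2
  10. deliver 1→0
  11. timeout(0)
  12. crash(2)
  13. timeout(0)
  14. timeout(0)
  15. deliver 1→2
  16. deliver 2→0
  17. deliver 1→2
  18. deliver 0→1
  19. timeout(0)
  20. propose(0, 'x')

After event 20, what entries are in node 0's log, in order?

empty

after 1 — timeout(0): n0:coor/t1/[-]
after 2 — deliver 0→1: n1:part/t1/[-]
after 3 — deliver 1→0: ·
after 4 — deliver 1→2: ·
after 5 — deliver 1→2: ·
after 6 — deliver 0→2: n2:part/t1/[-]
after 7 — deliver 0→1: ·
after 8 — deliver 2→1: ·
after 9 — deliver 1→2: ·
after 10 — deliver 1→0: ·
after 11 — timeout(0): n0:coor/t2/[-]
after 12 — crash(2): n2:✗part/t1/[-]
after 13 — timeout(0): n0:coor/t3/[-]
after 14 — timeout(0): n0:coor/t4/[-]
after 15 — deliver 1→2: ·
after 16 — deliver 2→0: ·
after 17 — deliver 1→2: ·
after 18 — deliver 0→1: n1:part/t2/[-]
after 19 — timeout(0): n0:coor/t5/[-]
after 20 — propose(0,'x'): n0:coor/t6/[-]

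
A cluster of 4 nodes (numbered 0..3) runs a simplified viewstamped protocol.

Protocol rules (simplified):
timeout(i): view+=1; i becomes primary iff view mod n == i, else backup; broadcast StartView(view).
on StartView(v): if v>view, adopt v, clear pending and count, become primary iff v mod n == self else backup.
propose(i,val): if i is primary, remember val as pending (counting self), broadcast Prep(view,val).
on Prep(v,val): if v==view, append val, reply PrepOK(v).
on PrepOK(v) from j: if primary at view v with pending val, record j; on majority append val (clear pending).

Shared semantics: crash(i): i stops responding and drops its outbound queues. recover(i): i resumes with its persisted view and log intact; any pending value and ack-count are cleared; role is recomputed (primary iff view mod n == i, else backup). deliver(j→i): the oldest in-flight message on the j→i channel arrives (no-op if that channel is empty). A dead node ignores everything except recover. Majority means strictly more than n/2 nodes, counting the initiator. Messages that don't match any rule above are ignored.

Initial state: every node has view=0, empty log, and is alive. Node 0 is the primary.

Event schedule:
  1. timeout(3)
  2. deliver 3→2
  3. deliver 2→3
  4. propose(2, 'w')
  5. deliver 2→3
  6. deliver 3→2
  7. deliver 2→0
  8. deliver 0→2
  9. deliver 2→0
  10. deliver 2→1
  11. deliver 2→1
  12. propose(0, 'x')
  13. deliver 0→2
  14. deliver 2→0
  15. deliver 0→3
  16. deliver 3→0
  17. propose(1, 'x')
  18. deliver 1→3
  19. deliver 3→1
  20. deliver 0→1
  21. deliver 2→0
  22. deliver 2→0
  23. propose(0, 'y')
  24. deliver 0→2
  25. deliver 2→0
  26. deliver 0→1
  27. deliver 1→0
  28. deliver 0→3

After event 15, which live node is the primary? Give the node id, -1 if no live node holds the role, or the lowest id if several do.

0

1. timeout(3):  <3:back v1 ->
2. deliver 3→2:  <2:back v1 ->
3. deliver 2→3:  nop
4. propose(2,'w'):  nop
5. deliver 2→3:  nop
6. deliver 3→2:  nop
7. deliver 2→0:  nop
8. deliver 0→2:  nop
9. deliver 2→0:  nop
10. deliver 2→1:  nop
11. deliver 2→1:  nop
12. propose(0,'x'):  nop
13. deliver 0→2:  nop
14. deliver 2→0:  nop
15. deliver 0→3:  nop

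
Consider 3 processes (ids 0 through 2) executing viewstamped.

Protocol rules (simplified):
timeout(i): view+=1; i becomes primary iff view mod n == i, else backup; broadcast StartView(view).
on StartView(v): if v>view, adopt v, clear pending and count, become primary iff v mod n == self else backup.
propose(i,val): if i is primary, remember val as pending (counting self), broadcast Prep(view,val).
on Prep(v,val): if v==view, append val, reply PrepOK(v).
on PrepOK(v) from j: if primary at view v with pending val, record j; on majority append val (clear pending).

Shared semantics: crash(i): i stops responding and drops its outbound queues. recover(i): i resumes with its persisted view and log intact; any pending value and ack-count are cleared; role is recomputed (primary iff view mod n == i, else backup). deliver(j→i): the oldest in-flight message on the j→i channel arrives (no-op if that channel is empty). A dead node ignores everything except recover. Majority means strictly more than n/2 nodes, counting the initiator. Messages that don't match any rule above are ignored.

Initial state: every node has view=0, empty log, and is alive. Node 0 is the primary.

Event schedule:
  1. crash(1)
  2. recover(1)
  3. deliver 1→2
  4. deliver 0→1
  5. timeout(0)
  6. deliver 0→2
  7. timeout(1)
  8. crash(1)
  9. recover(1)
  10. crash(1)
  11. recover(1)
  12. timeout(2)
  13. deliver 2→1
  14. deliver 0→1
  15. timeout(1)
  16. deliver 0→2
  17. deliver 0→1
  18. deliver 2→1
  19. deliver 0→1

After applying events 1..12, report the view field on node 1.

1

[1] crash(1) → N1(✗back v0 [-])
[2] recover(1) → N1(back v0 [-])
[3] deliver 1→2 → ∅
[4] deliver 0→1 → ∅
[5] timeout(0) → N0(back v1 [-])
[6] deliver 0→2 → N2(back v1 [-])
[7] timeout(1) → N1(prim v1 [-])
[8] crash(1) → N1(✗prim v1 [-])
[9] recover(1) → N1(prim v1 [-])
[10] crash(1) → N1(✗prim v1 [-])
[11] recover(1) → N1(prim v1 [-])
[12] timeout(2) → N2(prim v2 [-])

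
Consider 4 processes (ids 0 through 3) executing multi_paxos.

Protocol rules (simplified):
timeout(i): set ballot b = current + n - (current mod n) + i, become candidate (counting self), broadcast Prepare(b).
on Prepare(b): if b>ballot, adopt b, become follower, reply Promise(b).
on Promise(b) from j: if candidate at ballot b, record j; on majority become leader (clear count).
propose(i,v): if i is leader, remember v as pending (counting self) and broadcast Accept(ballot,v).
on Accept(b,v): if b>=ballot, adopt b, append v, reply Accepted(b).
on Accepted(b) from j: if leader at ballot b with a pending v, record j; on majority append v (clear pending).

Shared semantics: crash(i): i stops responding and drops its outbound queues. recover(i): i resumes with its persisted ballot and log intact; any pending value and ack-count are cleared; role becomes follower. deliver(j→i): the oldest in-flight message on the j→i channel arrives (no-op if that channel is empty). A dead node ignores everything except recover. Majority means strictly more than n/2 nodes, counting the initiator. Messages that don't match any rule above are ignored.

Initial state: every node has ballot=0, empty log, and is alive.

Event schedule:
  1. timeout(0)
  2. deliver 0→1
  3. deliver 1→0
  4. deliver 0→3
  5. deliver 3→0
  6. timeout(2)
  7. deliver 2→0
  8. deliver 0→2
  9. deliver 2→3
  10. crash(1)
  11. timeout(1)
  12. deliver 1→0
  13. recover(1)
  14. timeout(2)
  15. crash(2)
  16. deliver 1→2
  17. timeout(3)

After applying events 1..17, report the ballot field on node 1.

[1] timeout(0) → N0(cand b4 [-])
[2] deliver 0→1 → N1(foll b4 [-])
[3] deliver 1→0 → ∅
[4] deliver 0→3 → N3(foll b4 [-])
[5] deliver 3→0 → N0(lead b4 [-])
[6] timeout(2) → N2(cand b6 [-])
[7] deliver 2→0 → N0(foll b6 [-])
[8] deliver 0→2 → ∅
[9] deliver 2→3 → N3(foll b6 [-])
[10] crash(1) → N1(✗foll b4 [-])
[11] timeout(1) → ∅
[12] deliver 1→0 → ∅
[13] recover(1) → N1(foll b4 [-])
[14] timeout(2) → N2(cand b10 [-])
[15] crash(2) → N2(✗cand b10 [-])
[16] deliver 1→2 → ∅
[17] timeout(3) → N3(cand b11 [-])

4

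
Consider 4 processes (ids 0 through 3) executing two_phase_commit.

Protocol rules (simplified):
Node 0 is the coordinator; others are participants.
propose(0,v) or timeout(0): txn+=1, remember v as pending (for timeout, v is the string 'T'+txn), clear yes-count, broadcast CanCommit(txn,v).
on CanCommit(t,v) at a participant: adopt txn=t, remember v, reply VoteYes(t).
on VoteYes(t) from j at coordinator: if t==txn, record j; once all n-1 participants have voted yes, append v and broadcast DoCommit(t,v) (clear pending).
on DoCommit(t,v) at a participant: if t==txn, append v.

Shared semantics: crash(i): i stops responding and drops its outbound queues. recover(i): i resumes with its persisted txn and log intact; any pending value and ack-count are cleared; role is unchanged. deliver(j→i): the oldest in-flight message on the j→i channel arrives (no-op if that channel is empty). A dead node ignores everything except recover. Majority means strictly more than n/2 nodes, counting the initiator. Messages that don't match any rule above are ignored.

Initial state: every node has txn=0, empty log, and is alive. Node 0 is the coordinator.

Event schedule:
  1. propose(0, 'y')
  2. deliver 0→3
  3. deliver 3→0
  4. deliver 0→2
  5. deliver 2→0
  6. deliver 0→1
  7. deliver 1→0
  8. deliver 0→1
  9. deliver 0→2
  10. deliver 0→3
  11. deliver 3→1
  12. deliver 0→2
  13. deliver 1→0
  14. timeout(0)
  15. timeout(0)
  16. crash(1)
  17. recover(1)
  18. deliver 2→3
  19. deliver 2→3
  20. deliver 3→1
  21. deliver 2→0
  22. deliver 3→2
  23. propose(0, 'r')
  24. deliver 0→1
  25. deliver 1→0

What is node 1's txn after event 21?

step 1 propose(0,'y'): 0={coor,t=1,log=-}
step 2 deliver 0→3: 3={part,t=1,log=-}
step 3 deliver 3→0: —
step 4 deliver 0→2: 2={part,t=1,log=-}
step 5 deliver 2→0: —
step 6 deliver 0→1: 1={part,t=1,log=-}
step 7 deliver 1→0: 0={coor,t=1,log=y}
step 8 deliver 0→1: 1={part,t=1,log=y}
step 9 deliver 0→2: 2={part,t=1,log=y}
step 10 deliver 0→3: 3={part,t=1,log=y}
step 11 deliver 3→1: —
step 12 deliver 0→2: —
step 13 deliver 1→0: —
step 14 timeout(0): 0={coor,t=2,log=y}
step 15 timeout(0): 0={coor,t=3,log=y}
step 16 crash(1): 1={✗part,t=1,log=y}
step 17 recover(1): 1={part,t=1,log=y}
step 18 deliver 2→3: —
step 19 deliver 2→3: —
step 20 deliver 3→1: —
step 21 deliver 2→0: —

1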